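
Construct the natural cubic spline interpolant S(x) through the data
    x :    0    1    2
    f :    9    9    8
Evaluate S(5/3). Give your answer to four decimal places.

Let σ_i = S''(x_i). Step sizes h_i = 1, 1; slopes of the chords Δ_i = (y_(i+1) - y_i)/h_i = 0, -1.
  1·σ_0 + 4·σ_1 + 1·σ_2 = 6(Δ_1 - Δ_0) = -6
Natural end conditions: σ_0 = σ_2 = 0.
Solving: σ_0 = 0, σ_1 = -3/2, σ_2 = 0.
On [1, 2], S(x) = 9 - 1/2·(x - 1) - 3/4·(x - 1)² + 1/4·(x - 1)³.
With (x - 1) = 2/3: S(5/3) = 227/27.

8.4074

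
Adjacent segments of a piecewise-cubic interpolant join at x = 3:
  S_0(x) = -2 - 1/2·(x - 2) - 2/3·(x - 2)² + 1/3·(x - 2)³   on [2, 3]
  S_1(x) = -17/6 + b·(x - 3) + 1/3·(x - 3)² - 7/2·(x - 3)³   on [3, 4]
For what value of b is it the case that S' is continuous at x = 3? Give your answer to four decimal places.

-0.8333

S_0'(x) = -1/2 - 4/3·(x - 2) + 1·(x - 2)², so S_0'(3) = -5/6. On the right, S_1'(3) = b, so b = -5/6.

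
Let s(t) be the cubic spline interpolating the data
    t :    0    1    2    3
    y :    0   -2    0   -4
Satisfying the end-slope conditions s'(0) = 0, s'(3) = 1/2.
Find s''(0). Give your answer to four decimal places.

-12.8667

Put m_i = s'' at the i-th knot. Here h = (1, 1, 1) and Δ = (-2, 2, -4), so the interior equations h_(i-1)·m_(i-1) + 2(h_(i-1)+h_i)·m_i + h_i·m_(i+1) = 6(Δ_i − Δ_(i-1)) read
  1·m_0 + 4·m_1 + 1·m_2 = 6(Δ_1 - Δ_0) = 24
  1·m_1 + 4·m_2 + 1·m_3 = 6(Δ_2 - Δ_1) = -36
Clamped end conditions give two more equations: 2h_0·m_0 + h_0·m_1 = 6(Δ_0 - s'(0)) = -12 and h_2·m_2 + 2h_2·m_3 = 6(s'(3) - Δ_2) = 27.
Hence m_0 = -193/15, m_1 = 206/15, m_2 = -271/15, m_3 = 338/15.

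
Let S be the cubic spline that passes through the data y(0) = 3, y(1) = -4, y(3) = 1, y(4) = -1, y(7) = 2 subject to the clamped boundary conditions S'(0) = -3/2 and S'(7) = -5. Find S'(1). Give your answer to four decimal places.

-5.3566

With M_i denoting the second derivative at x_i, h_i = 1, 2, 1, 3, and Δ_i = (y_(i+1) − y_i)/h_i = -7, 5/2, -2, 1:
  1·M_0 + 6·M_1 + 2·M_2 = 6(Δ_1 - Δ_0) = 57
  2·M_1 + 6·M_2 + 1·M_3 = 6(Δ_2 - Δ_1) = -27
  1·M_2 + 8·M_3 + 3·M_4 = 6(Δ_3 - Δ_2) = 18
Clamped end conditions give two more equations: 2h_0·M_0 + h_0·M_1 = 6(Δ_0 - S'(0)) = -33 and h_3·M_3 + 2h_3·M_4 = 6(S'(7) - Δ_3) = -36.
Hence M_0 = -3085/122, M_1 = 1072/61, M_2 = -2825/244, M_3 = 893/122, M_4 = -2357/244.
On [1, 3], S'(x) = b_1 + 2c_1·(x - 1) + 3d_1·(x - 1)² with b_1 = Δ_1 - h_1(2M_1 + M_2)/6 = -1307/244, c_1 = M_1/2 = 536/61, d_1 = (M_2 - M_1)/(6h_1) = -2371/976. So S'(1) = -1307/244.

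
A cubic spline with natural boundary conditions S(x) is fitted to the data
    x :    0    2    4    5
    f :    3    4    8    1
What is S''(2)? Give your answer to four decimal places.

With σ_i denoting the second derivative at x_i, h_i = 2, 2, 1, and Δ_i = (y_(i+1) − y_i)/h_i = 1/2, 2, -7:
  2·σ_0 + 8·σ_1 + 2·σ_2 = 6(Δ_1 - Δ_0) = 9
  2·σ_1 + 6·σ_2 + 1·σ_3 = 6(Δ_2 - Δ_1) = -54
Natural end conditions: σ_0 = σ_3 = 0.
Solving: σ_0 = 0, σ_1 = 81/22, σ_2 = -225/22, σ_3 = 0.

3.6818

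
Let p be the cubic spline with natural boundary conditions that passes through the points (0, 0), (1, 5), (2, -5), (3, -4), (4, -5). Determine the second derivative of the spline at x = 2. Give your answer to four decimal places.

26.1429

Write M_i for p''(x_i). With h_i = 1, 1, 1, 1 and divided differences Δ_i = 5, -10, 1, -1, the continuity of p' gives the tridiagonal system
  1·M_0 + 4·M_1 + 1·M_2 = 6(Δ_1 - Δ_0) = -90
  1·M_1 + 4·M_2 + 1·M_3 = 6(Δ_2 - Δ_1) = 66
  1·M_2 + 4·M_3 + 1·M_4 = 6(Δ_3 - Δ_2) = -12
Natural end conditions: M_0 = M_4 = 0.
Solving: M_0 = 0, M_1 = -813/28, M_2 = 183/7, M_3 = -267/28, M_4 = 0.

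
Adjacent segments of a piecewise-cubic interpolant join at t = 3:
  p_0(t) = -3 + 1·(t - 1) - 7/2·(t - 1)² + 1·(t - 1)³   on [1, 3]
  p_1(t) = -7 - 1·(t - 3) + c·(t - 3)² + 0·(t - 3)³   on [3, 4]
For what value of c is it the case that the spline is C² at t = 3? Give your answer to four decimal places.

p_0''(t) = -7 + 6·(t - 1), so p_0''(3) = 5. On the right, p_1''(3) = 2c, so c = 5/2.

2.5000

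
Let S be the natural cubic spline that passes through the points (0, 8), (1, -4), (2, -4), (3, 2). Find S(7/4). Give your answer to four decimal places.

-4.9188

With σ_i denoting the second derivative at x_i, h_i = 1, 1, 1, and Δ_i = (y_(i+1) − y_i)/h_i = -12, 0, 6:
  1·σ_0 + 4·σ_1 + 1·σ_2 = 6(Δ_1 - Δ_0) = 72
  1·σ_1 + 4·σ_2 + 1·σ_3 = 6(Δ_2 - Δ_1) = 36
Natural end conditions: σ_0 = σ_3 = 0.
Forward elimination and back-substitution give σ_0 = 0, σ_1 = 84/5, σ_2 = 24/5, σ_3 = 0.
On [1, 2], S(x) = -4 - 32/5·(x - 1) + 42/5·(x - 1)² - 2·(x - 1)³.
With (x - 1) = 3/4: S(7/4) = -787/160.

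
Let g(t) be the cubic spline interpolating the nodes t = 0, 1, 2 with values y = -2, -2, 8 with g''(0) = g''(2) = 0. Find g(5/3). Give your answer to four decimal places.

Let m_i = g''(x_i). Step sizes h_i = 1, 1; slopes of the chords Δ_i = (y_(i+1) - y_i)/h_i = 0, 10.
  1·m_0 + 4·m_1 + 1·m_2 = 6(Δ_1 - Δ_0) = 60
Natural end conditions: m_0 = m_2 = 0.
Forward elimination and back-substitution give m_0 = 0, m_1 = 15, m_2 = 0.
On [1, 2], g(t) = -2 + 5·(t - 1) + 15/2·(t - 1)² - 5/2·(t - 1)³.
With (t - 1) = 2/3: g(5/3) = 106/27.

3.9259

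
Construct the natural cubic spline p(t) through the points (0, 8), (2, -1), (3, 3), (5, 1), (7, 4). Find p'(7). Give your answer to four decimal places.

2.7852

Let σ_i = p''(x_i). Step sizes h_i = 2, 1, 2, 2; slopes of the chords Δ_i = (y_(i+1) - y_i)/h_i = -9/2, 4, -1, 3/2.
  2·σ_0 + 6·σ_1 + 1·σ_2 = 6(Δ_1 - Δ_0) = 51
  1·σ_1 + 6·σ_2 + 2·σ_3 = 6(Δ_2 - Δ_1) = -30
  2·σ_2 + 8·σ_3 + 2·σ_4 = 6(Δ_3 - Δ_2) = 15
Natural end conditions: σ_0 = σ_4 = 0.
Solving: σ_0 = 0, σ_1 = 1257/128, σ_2 = -507/64, σ_3 = 987/256, σ_4 = 0.
On [5, 7], p'(t) = b_3 + 2c_3·(t - 5) + 3d_3·(t - 5)² with b_3 = Δ_3 - h_3(2σ_3 + σ_4)/6 = -137/128, c_3 = σ_3/2 = 987/512, d_3 = (σ_4 - σ_3)/(6h_3) = -329/1024. So p'(7) = 713/256.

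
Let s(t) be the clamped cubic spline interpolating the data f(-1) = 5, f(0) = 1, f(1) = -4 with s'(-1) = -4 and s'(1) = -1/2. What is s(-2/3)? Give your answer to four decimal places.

3.7870

Write m_i for s''(x_i). With h_i = 1, 1 and divided differences Δ_i = -4, -5, the continuity of s' gives the tridiagonal system
  1·m_0 + 4·m_1 + 1·m_2 = 6(Δ_1 - Δ_0) = -6
Clamped end conditions give two more equations: 2h_0·m_0 + h_0·m_1 = 6(Δ_0 - s'(-1)) = 0 and h_1·m_1 + 2h_1·m_2 = 6(s'(1) - Δ_1) = 27.
Hence m_0 = 13/4, m_1 = -13/2, m_2 = 67/4.
On [-1, 0], s(t) = 5 - 4·(t + 1) + 13/8·(t + 1)² - 13/8·(t + 1)³.
With (t + 1) = 1/3: s(-2/3) = 409/108.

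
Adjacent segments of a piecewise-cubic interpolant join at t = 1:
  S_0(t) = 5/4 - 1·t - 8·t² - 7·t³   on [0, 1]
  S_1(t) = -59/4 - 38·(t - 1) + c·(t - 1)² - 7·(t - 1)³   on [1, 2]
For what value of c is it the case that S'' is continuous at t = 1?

S_0''(t) = -16 - 42·t, so S_0''(1) = -58. On the right, S_1''(1) = 2c, so c = -29.

-29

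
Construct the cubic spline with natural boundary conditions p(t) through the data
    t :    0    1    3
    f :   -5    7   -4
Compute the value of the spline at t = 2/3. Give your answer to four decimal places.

Write σ_i for p''(x_i). With h_i = 1, 2 and divided differences Δ_i = 12, -11/2, the continuity of p' gives the tridiagonal system
  1·σ_0 + 6·σ_1 + 2·σ_2 = 6(Δ_1 - Δ_0) = -105
Natural end conditions: σ_0 = σ_2 = 0.
Solving: σ_0 = 0, σ_1 = -35/2, σ_2 = 0.
On [0, 1], p(t) = -5 + 179/12·t + 0·t² - 35/12·t³.
With t = 2/3: p(2/3) = 661/162.

4.0802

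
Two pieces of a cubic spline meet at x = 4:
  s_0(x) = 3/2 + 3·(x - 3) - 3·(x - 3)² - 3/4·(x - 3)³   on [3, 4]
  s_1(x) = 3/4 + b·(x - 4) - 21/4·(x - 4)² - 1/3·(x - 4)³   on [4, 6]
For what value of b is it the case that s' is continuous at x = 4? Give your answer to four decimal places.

s_0'(x) = 3 - 6·(x - 3) - 9/4·(x - 3)², so s_0'(4) = -21/4. On the right, s_1'(4) = b, so b = -21/4.

-5.2500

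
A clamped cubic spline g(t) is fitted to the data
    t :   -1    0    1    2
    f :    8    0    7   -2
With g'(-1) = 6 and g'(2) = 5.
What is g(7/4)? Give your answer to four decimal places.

Put M_i = g'' at the i-th knot. Here h = (1, 1, 1) and Δ = (-8, 7, -9), so the interior equations h_(i-1)·M_(i-1) + 2(h_(i-1)+h_i)·M_i + h_i·M_(i+1) = 6(Δ_i − Δ_(i-1)) read
  1·M_0 + 4·M_1 + 1·M_2 = 6(Δ_1 - Δ_0) = 90
  1·M_1 + 4·M_2 + 1·M_3 = 6(Δ_2 - Δ_1) = -96
Clamped end conditions give two more equations: 2h_0·M_0 + h_0·M_1 = 6(Δ_0 - g'(-1)) = -84 and h_2·M_2 + 2h_2·M_3 = 6(g'(2) - Δ_2) = 84.
Solving: M_0 = -206/3, M_1 = 160/3, M_2 = -164/3, M_3 = 208/3.
On [1, 2], g(t) = 7 - 7/3·(t - 1) - 82/3·(t - 1)² + 62/3·(t - 1)³.
With (t - 1) = 3/4: g(7/4) = -45/32.

-1.4063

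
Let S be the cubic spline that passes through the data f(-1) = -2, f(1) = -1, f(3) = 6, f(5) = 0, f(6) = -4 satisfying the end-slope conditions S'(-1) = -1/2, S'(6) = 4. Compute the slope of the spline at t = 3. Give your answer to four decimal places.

Write M_i for S''(x_i). With h_i = 2, 2, 2, 1 and divided differences Δ_i = 1/2, 7/2, -3, -4, the continuity of S' gives the tridiagonal system
  2·M_0 + 8·M_1 + 2·M_2 = 6(Δ_1 - Δ_0) = 18
  2·M_1 + 8·M_2 + 2·M_3 = 6(Δ_2 - Δ_1) = -39
  2·M_2 + 6·M_3 + 1·M_4 = 6(Δ_3 - Δ_2) = -6
Clamped end conditions give two more equations: 2h_0·M_0 + h_0·M_1 = 6(Δ_0 - S'(-1)) = 6 and h_3·M_3 + 2h_3·M_4 = 6(S'(6) - Δ_3) = 48.
Solving the tridiagonal system: M_0 = -45/172, M_1 = 303/86, M_2 = -831/172, M_3 = -159/43, M_4 = 2223/86.
On [3, 5], S'(t) = b_2 + 2c_2·(t - 3) + 3d_2·(t - 3)² with b_2 = Δ_2 - h_2(2M_2 + M_3)/6 = 125/86, c_2 = M_2/2 = -831/344, d_2 = (M_3 - M_2)/(6h_2) = 65/688. So S'(3) = 125/86.

1.4535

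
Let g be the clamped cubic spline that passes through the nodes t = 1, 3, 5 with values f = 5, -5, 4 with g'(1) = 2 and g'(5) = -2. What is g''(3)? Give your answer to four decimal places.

With M_i denoting the second derivative at x_i, h_i = 2, 2, and Δ_i = (y_(i+1) − y_i)/h_i = -5, 9/2:
  2·M_0 + 8·M_1 + 2·M_2 = 6(Δ_1 - Δ_0) = 57
Clamped end conditions give two more equations: 2h_0·M_0 + h_0·M_1 = 6(Δ_0 - g'(1)) = -42 and h_1·M_1 + 2h_1·M_2 = 6(g'(5) - Δ_1) = -39.
Hence M_0 = -149/8, M_1 = 65/4, M_2 = -143/8.

16.2500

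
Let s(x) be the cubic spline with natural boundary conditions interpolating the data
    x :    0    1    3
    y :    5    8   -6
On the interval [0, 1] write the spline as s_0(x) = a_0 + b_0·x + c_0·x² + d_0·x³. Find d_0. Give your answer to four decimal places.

-1.6667

Put M_i = s'' at the i-th knot. Here h = (1, 2) and Δ = (3, -7), so the interior equations h_(i-1)·M_(i-1) + 2(h_(i-1)+h_i)·M_i + h_i·M_(i+1) = 6(Δ_i − Δ_(i-1)) read
  1·M_0 + 6·M_1 + 2·M_2 = 6(Δ_1 - Δ_0) = -60
Natural end conditions: M_0 = M_2 = 0.
Hence M_0 = 0, M_1 = -10, M_2 = 0.
On [0, 1], with s_0(x) = a_0 + b_0·x + c_0·x² + d_0·x³: c_0 = M_0/2 = 0, d_0 = (M_1 - M_0)/(6h_0) = -5/3, b_0 = Δ_0 - h_0(2M_0 + M_1)/6 = 14/3.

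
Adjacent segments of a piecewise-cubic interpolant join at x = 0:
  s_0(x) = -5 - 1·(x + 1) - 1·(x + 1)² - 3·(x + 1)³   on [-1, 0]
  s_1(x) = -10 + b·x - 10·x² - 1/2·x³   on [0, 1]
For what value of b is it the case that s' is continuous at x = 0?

s_0'(x) = -1 - 2·(x + 1) - 9·(x + 1)², so s_0'(0) = -12. On the right, s_1'(0) = b, so b = -12.

-12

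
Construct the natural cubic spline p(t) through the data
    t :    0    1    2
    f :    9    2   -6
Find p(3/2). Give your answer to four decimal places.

-1.9063

Let σ_i = p''(x_i). Step sizes h_i = 1, 1; slopes of the chords Δ_i = (y_(i+1) - y_i)/h_i = -7, -8.
  1·σ_0 + 4·σ_1 + 1·σ_2 = 6(Δ_1 - Δ_0) = -6
Natural end conditions: σ_0 = σ_2 = 0.
Forward elimination and back-substitution give σ_0 = 0, σ_1 = -3/2, σ_2 = 0.
On [1, 2], p(t) = 2 - 15/2·(t - 1) - 3/4·(t - 1)² + 1/4·(t - 1)³.
With (t - 1) = 1/2: p(3/2) = -61/32.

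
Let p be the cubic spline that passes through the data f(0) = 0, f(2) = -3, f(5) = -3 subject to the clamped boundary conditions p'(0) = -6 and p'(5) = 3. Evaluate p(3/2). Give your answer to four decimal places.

-3.0516

Let M_i = p''(x_i). Step sizes h_i = 2, 3; slopes of the chords Δ_i = (y_(i+1) - y_i)/h_i = -3/2, 0.
  2·M_0 + 10·M_1 + 3·M_2 = 6(Δ_1 - Δ_0) = 9
Clamped end conditions give two more equations: 2h_0·M_0 + h_0·M_1 = 6(Δ_0 - p'(0)) = 27 and h_1·M_1 + 2h_1·M_2 = 6(p'(5) - Δ_1) = 18.
Forward elimination and back-substitution give M_0 = 153/20, M_1 = -9/5, M_2 = 39/10.
On [0, 2], p(x) = 0 - 6·x + 153/40·x² - 63/80·x³.
With x = 3/2: p(3/2) = -1953/640.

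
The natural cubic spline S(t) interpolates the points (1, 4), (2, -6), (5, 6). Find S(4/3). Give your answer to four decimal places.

0.1481

Put M_i = S'' at the i-th knot. Here h = (1, 3) and Δ = (-10, 4), so the interior equations h_(i-1)·M_(i-1) + 2(h_(i-1)+h_i)·M_i + h_i·M_(i+1) = 6(Δ_i − Δ_(i-1)) read
  1·M_0 + 8·M_1 + 3·M_2 = 6(Δ_1 - Δ_0) = 84
Natural end conditions: M_0 = M_2 = 0.
Hence M_0 = 0, M_1 = 21/2, M_2 = 0.
On [1, 2], S(t) = 4 - 47/4·(t - 1) + 0·(t - 1)² + 7/4·(t - 1)³.
With (t - 1) = 1/3: S(4/3) = 4/27.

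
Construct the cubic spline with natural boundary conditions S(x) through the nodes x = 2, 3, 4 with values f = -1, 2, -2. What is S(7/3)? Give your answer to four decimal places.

Write M_i for S''(x_i). With h_i = 1, 1 and divided differences Δ_i = 3, -4, the continuity of S' gives the tridiagonal system
  1·M_0 + 4·M_1 + 1·M_2 = 6(Δ_1 - Δ_0) = -42
Natural end conditions: M_0 = M_2 = 0.
Solving: M_0 = 0, M_1 = -21/2, M_2 = 0.
On [2, 3], S(x) = -1 + 19/4·(x - 2) + 0·(x - 2)² - 7/4·(x - 2)³.
With (x - 2) = 1/3: S(7/3) = 14/27.

0.5185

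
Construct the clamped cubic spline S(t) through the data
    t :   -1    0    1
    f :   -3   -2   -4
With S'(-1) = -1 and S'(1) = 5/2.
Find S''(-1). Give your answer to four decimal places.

Put m_i = S'' at the i-th knot. Here h = (1, 1) and Δ = (1, -2), so the interior equations h_(i-1)·m_(i-1) + 2(h_(i-1)+h_i)·m_i + h_i·m_(i+1) = 6(Δ_i − Δ_(i-1)) read
  1·m_0 + 4·m_1 + 1·m_2 = 6(Δ_1 - Δ_0) = -18
Clamped end conditions give two more equations: 2h_0·m_0 + h_0·m_1 = 6(Δ_0 - S'(-1)) = 12 and h_1·m_1 + 2h_1·m_2 = 6(S'(1) - Δ_1) = 27.
Hence m_0 = 49/4, m_1 = -25/2, m_2 = 79/4.

12.2500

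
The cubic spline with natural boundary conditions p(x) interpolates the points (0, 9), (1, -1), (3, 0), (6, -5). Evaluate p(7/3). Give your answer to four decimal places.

With m_i denoting the second derivative at x_i, h_i = 1, 2, 3, and Δ_i = (y_(i+1) − y_i)/h_i = -10, 1/2, -5/3:
  1·m_0 + 6·m_1 + 2·m_2 = 6(Δ_1 - Δ_0) = 63
  2·m_1 + 10·m_2 + 3·m_3 = 6(Δ_2 - Δ_1) = -13
Natural end conditions: m_0 = m_3 = 0.
Hence m_0 = 0, m_1 = 82/7, m_2 = -51/14, m_3 = 0.
On [1, 3], p(x) = -1 - 128/21·(x - 1) + 41/7·(x - 1)² - 215/168·(x - 1)³.
With (x - 1) = 4/3: p(7/3) = -991/567.

-1.7478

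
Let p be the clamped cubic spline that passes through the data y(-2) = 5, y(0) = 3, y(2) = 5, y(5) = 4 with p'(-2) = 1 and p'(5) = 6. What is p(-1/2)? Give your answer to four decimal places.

With m_i denoting the second derivative at x_i, h_i = 2, 2, 3, and Δ_i = (y_(i+1) − y_i)/h_i = -1, 1, -1/3:
  2·m_0 + 8·m_1 + 2·m_2 = 6(Δ_1 - Δ_0) = 12
  2·m_1 + 10·m_2 + 3·m_3 = 6(Δ_2 - Δ_1) = -8
Clamped end conditions give two more equations: 2h_0·m_0 + h_0·m_1 = 6(Δ_0 - p'(-2)) = -12 and h_2·m_2 + 2h_2·m_3 = 6(p'(5) - Δ_2) = 38.
Forward elimination and back-substitution give m_0 = -180/37, m_1 = 138/37, m_2 = -150/37, m_3 = 928/111.
On [-2, 0], p(t) = 5 + 1·(t + 2) - 90/37·(t + 2)² + 53/74·(t + 2)³.
With (t + 2) = 3/2: p(-1/2) = 2039/592.

3.4443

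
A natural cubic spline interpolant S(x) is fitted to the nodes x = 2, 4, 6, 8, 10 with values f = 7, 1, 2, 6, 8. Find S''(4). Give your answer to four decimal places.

Put M_i = S'' at the i-th knot. Here h = (2, 2, 2, 2) and Δ = (-3, 1/2, 2, 1), so the interior equations h_(i-1)·M_(i-1) + 2(h_(i-1)+h_i)·M_i + h_i·M_(i+1) = 6(Δ_i − Δ_(i-1)) read
  2·M_0 + 8·M_1 + 2·M_2 = 6(Δ_1 - Δ_0) = 21
  2·M_1 + 8·M_2 + 2·M_3 = 6(Δ_2 - Δ_1) = 9
  2·M_2 + 8·M_3 + 2·M_4 = 6(Δ_3 - Δ_2) = -6
Natural end conditions: M_0 = M_4 = 0.
Solving the tridiagonal system: M_0 = 0, M_1 = 39/16, M_2 = 3/4, M_3 = -15/16, M_4 = 0.

2.4375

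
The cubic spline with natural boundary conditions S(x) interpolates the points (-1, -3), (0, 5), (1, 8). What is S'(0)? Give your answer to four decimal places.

5.5000

Write σ_i for S''(x_i). With h_i = 1, 1 and divided differences Δ_i = 8, 3, the continuity of S' gives the tridiagonal system
  1·σ_0 + 4·σ_1 + 1·σ_2 = 6(Δ_1 - Δ_0) = -30
Natural end conditions: σ_0 = σ_2 = 0.
Forward elimination and back-substitution give σ_0 = 0, σ_1 = -15/2, σ_2 = 0.
On [0, 1], S'(x) = b_1 + 2c_1·x + 3d_1·x² with b_1 = Δ_1 - h_1(2σ_1 + σ_2)/6 = 11/2, c_1 = σ_1/2 = -15/4, d_1 = (σ_2 - σ_1)/(6h_1) = 5/4. So S'(0) = 11/2.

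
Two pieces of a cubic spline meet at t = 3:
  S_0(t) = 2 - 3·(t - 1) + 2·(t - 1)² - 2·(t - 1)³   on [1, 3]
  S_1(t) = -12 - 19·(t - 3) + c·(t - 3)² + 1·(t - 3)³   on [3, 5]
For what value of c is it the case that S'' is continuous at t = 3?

S_0''(t) = 4 - 12·(t - 1), so S_0''(3) = -20. On the right, S_1''(3) = 2c, so c = -10.

-10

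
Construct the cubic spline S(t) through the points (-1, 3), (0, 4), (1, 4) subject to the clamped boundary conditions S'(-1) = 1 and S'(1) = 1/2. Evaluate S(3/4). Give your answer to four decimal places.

Let σ_i = S''(x_i). Step sizes h_i = 1, 1; slopes of the chords Δ_i = (y_(i+1) - y_i)/h_i = 1, 0.
  1·σ_0 + 4·σ_1 + 1·σ_2 = 6(Δ_1 - Δ_0) = -6
Clamped end conditions give two more equations: 2h_0·σ_0 + h_0·σ_1 = 6(Δ_0 - S'(-1)) = 0 and h_1·σ_1 + 2h_1·σ_2 = 6(S'(1) - Δ_1) = 3.
Solving the tridiagonal system: σ_0 = 5/4, σ_1 = -5/2, σ_2 = 11/4.
On [0, 1], S(t) = 4 + 3/8·t - 5/4·t² + 7/8·t³.
With t = 3/4: S(3/4) = 2021/512.

3.9473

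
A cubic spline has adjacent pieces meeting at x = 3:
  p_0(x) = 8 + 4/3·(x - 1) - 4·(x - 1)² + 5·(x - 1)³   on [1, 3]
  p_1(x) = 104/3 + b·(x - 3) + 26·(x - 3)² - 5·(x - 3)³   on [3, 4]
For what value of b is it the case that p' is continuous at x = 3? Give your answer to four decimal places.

45.3333

p_0'(x) = 4/3 - 8·(x - 1) + 15·(x - 1)², so p_0'(3) = 136/3. On the right, p_1'(3) = b, so b = 136/3.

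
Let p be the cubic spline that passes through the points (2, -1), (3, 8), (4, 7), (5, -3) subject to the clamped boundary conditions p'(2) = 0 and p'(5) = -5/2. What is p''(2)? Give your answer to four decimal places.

Write σ_i for p''(x_i). With h_i = 1, 1, 1 and divided differences Δ_i = 9, -1, -10, the continuity of p' gives the tridiagonal system
  1·σ_0 + 4·σ_1 + 1·σ_2 = 6(Δ_1 - Δ_0) = -60
  1·σ_1 + 4·σ_2 + 1·σ_3 = 6(Δ_2 - Δ_1) = -54
Clamped end conditions give two more equations: 2h_0·σ_0 + h_0·σ_1 = 6(Δ_0 - p'(2)) = 54 and h_2·σ_2 + 2h_2·σ_3 = 6(p'(5) - Δ_2) = 45.
Solving the tridiagonal system: σ_0 = 557/15, σ_1 = -304/15, σ_2 = -241/15, σ_3 = 458/15.

37.1333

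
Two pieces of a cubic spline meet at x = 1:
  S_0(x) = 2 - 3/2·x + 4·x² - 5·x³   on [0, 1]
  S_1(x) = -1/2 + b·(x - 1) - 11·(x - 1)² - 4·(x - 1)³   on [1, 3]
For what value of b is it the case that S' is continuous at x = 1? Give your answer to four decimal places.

S_0'(x) = -3/2 + 8·x - 15·x², so S_0'(1) = -17/2. On the right, S_1'(1) = b, so b = -17/2.

-8.5000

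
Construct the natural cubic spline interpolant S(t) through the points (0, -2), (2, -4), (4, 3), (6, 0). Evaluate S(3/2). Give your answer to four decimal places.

-4.5063

Let m_i = S''(x_i). Step sizes h_i = 2, 2, 2; slopes of the chords Δ_i = (y_(i+1) - y_i)/h_i = -1, 7/2, -3/2.
  2·m_0 + 8·m_1 + 2·m_2 = 6(Δ_1 - Δ_0) = 27
  2·m_1 + 8·m_2 + 2·m_3 = 6(Δ_2 - Δ_1) = -30
Natural end conditions: m_0 = m_3 = 0.
Hence m_0 = 0, m_1 = 23/5, m_2 = -49/10, m_3 = 0.
On [0, 2], S(t) = -2 - 38/15·t + 0·t² + 23/60·t³.
With t = 3/2: S(3/2) = -721/160.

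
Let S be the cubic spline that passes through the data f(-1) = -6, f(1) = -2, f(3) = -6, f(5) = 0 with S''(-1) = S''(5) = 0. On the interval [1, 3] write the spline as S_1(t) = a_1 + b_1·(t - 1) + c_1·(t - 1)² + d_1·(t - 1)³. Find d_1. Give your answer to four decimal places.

Let M_i = S''(x_i). Step sizes h_i = 2, 2, 2; slopes of the chords Δ_i = (y_(i+1) - y_i)/h_i = 2, -2, 3.
  2·M_0 + 8·M_1 + 2·M_2 = 6(Δ_1 - Δ_0) = -24
  2·M_1 + 8·M_2 + 2·M_3 = 6(Δ_2 - Δ_1) = 30
Natural end conditions: M_0 = M_3 = 0.
Forward elimination and back-substitution give M_0 = 0, M_1 = -21/5, M_2 = 24/5, M_3 = 0.
On [1, 3], with S_1(t) = a_1 + b_1·(t - 1) + c_1·(t - 1)² + d_1·(t - 1)³: c_1 = M_1/2 = -21/10, d_1 = (M_2 - M_1)/(6h_1) = 3/4, b_1 = Δ_1 - h_1(2M_1 + M_2)/6 = -4/5.

0.7500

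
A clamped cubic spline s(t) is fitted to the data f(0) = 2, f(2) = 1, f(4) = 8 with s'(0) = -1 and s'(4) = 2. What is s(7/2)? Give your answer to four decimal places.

6.5313

Write M_i for s''(x_i). With h_i = 2, 2 and divided differences Δ_i = -1/2, 7/2, the continuity of s' gives the tridiagonal system
  2·M_0 + 8·M_1 + 2·M_2 = 6(Δ_1 - Δ_0) = 24
Clamped end conditions give two more equations: 2h_0·M_0 + h_0·M_1 = 6(Δ_0 - s'(0)) = 3 and h_1·M_1 + 2h_1·M_2 = 6(s'(4) - Δ_1) = -9.
Hence M_0 = -3/2, M_1 = 9/2, M_2 = -9/2.
On [2, 4], s(t) = 1 + 2·(t - 2) + 9/4·(t - 2)² - 3/4·(t - 2)³.
With (t - 2) = 3/2: s(7/2) = 209/32.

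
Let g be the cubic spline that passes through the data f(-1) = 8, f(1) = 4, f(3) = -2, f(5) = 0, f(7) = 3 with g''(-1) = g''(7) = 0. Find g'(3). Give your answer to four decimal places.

-1.1875

With M_i denoting the second derivative at x_i, h_i = 2, 2, 2, 2, and Δ_i = (y_(i+1) − y_i)/h_i = -2, -3, 1, 3/2:
  2·M_0 + 8·M_1 + 2·M_2 = 6(Δ_1 - Δ_0) = -6
  2·M_1 + 8·M_2 + 2·M_3 = 6(Δ_2 - Δ_1) = 24
  2·M_2 + 8·M_3 + 2·M_4 = 6(Δ_3 - Δ_2) = 3
Natural end conditions: M_0 = M_4 = 0.
Hence M_0 = 0, M_1 = -183/112, M_2 = 99/28, M_3 = -57/112, M_4 = 0.
On [3, 5], g'(t) = b_2 + 2c_2·(t - 3) + 3d_2·(t - 3)² with b_2 = Δ_2 - h_2(2M_2 + M_3)/6 = -19/16, c_2 = M_2/2 = 99/56, d_2 = (M_3 - M_2)/(6h_2) = -151/448. So g'(3) = -19/16.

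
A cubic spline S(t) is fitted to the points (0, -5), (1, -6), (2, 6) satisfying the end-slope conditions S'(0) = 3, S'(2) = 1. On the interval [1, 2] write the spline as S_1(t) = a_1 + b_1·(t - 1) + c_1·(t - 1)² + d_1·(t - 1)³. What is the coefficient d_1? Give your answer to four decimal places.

Write M_i for S''(x_i). With h_i = 1, 1 and divided differences Δ_i = -1, 12, the continuity of S' gives the tridiagonal system
  1·M_0 + 4·M_1 + 1·M_2 = 6(Δ_1 - Δ_0) = 78
Clamped end conditions give two more equations: 2h_0·M_0 + h_0·M_1 = 6(Δ_0 - S'(0)) = -24 and h_1·M_1 + 2h_1·M_2 = 6(S'(2) - Δ_1) = -66.
Forward elimination and back-substitution give M_0 = -65/2, M_1 = 41, M_2 = -107/2.
On [1, 2], with S_1(t) = a_1 + b_1·(t - 1) + c_1·(t - 1)² + d_1·(t - 1)³: c_1 = M_1/2 = 41/2, d_1 = (M_2 - M_1)/(6h_1) = -63/4, b_1 = Δ_1 - h_1(2M_1 + M_2)/6 = 29/4.

-15.7500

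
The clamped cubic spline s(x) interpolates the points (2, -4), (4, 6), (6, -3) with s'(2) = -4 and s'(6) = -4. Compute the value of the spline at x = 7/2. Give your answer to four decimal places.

3.3945

Write M_i for s''(x_i). With h_i = 2, 2 and divided differences Δ_i = 5, -9/2, the continuity of s' gives the tridiagonal system
  2·M_0 + 8·M_1 + 2·M_2 = 6(Δ_1 - Δ_0) = -57
Clamped end conditions give two more equations: 2h_0·M_0 + h_0·M_1 = 6(Δ_0 - s'(2)) = 54 and h_1·M_1 + 2h_1·M_2 = 6(s'(6) - Δ_1) = 3.
Forward elimination and back-substitution give M_0 = 165/8, M_1 = -57/4, M_2 = 63/8.
On [2, 4], s(x) = -4 - 4·(x - 2) + 165/16·(x - 2)² - 93/32·(x - 2)³.
With (x - 2) = 3/2: s(7/2) = 869/256.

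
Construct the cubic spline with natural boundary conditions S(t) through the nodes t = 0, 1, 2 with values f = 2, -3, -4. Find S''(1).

Put m_i = S'' at the i-th knot. Here h = (1, 1) and Δ = (-5, -1), so the interior equations h_(i-1)·m_(i-1) + 2(h_(i-1)+h_i)·m_i + h_i·m_(i+1) = 6(Δ_i − Δ_(i-1)) read
  1·m_0 + 4·m_1 + 1·m_2 = 6(Δ_1 - Δ_0) = 24
Natural end conditions: m_0 = m_2 = 0.
Hence m_0 = 0, m_1 = 6, m_2 = 0.

6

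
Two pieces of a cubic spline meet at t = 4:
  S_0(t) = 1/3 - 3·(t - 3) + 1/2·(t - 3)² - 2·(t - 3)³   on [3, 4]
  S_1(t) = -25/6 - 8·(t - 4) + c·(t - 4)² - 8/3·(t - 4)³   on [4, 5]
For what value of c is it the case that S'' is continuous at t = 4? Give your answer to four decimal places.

-5.5000

S_0''(t) = 1 - 12·(t - 3), so S_0''(4) = -11. On the right, S_1''(4) = 2c, so c = -11/2.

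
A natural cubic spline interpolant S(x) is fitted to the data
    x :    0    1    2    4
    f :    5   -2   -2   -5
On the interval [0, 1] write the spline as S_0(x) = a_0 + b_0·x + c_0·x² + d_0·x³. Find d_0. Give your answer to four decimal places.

1.8913

Write M_i for S''(x_i). With h_i = 1, 1, 2 and divided differences Δ_i = -7, 0, -3/2, the continuity of S' gives the tridiagonal system
  1·M_0 + 4·M_1 + 1·M_2 = 6(Δ_1 - Δ_0) = 42
  1·M_1 + 6·M_2 + 2·M_3 = 6(Δ_2 - Δ_1) = -9
Natural end conditions: M_0 = M_3 = 0.
Hence M_0 = 0, M_1 = 261/23, M_2 = -78/23, M_3 = 0.
On [0, 1], with S_0(x) = a_0 + b_0·x + c_0·x² + d_0·x³: c_0 = M_0/2 = 0, d_0 = (M_1 - M_0)/(6h_0) = 87/46, b_0 = Δ_0 - h_0(2M_0 + M_1)/6 = -409/46.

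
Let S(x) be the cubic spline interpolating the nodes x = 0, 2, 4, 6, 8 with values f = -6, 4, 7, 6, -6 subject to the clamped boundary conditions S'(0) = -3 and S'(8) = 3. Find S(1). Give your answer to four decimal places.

Let M_i = S''(x_i). Step sizes h_i = 2, 2, 2, 2; slopes of the chords Δ_i = (y_(i+1) - y_i)/h_i = 5, 3/2, -1/2, -6.
  2·M_0 + 8·M_1 + 2·M_2 = 6(Δ_1 - Δ_0) = -21
  2·M_1 + 8·M_2 + 2·M_3 = 6(Δ_2 - Δ_1) = -12
  2·M_2 + 8·M_3 + 2·M_4 = 6(Δ_3 - Δ_2) = -33
Clamped end conditions give two more equations: 2h_0·M_0 + h_0·M_1 = 6(Δ_0 - S'(0)) = 48 and h_3·M_3 + 2h_3·M_4 = 6(S'(8) - Δ_3) = 54.
Solving: M_0 = 873/56, M_1 = -201/28, M_2 = 21/8, M_3 = -261/28, M_4 = 1017/56.
On [0, 2], S(x) = -6 - 3·x + 873/112·x² - 425/224·x³.
With x = 1: S(1) = -695/224.

-3.1027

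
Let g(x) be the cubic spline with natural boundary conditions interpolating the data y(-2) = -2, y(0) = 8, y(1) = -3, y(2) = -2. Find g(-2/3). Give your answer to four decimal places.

Put σ_i = g'' at the i-th knot. Here h = (2, 1, 1) and Δ = (5, -11, 1), so the interior equations h_(i-1)·σ_(i-1) + 2(h_(i-1)+h_i)·σ_i + h_i·σ_(i+1) = 6(Δ_i − Δ_(i-1)) read
  2·σ_0 + 6·σ_1 + 1·σ_2 = 6(Δ_1 - Δ_0) = -96
  1·σ_1 + 4·σ_2 + 1·σ_3 = 6(Δ_2 - Δ_1) = 72
Natural end conditions: σ_0 = σ_3 = 0.
Forward elimination and back-substitution give σ_0 = 0, σ_1 = -456/23, σ_2 = 528/23, σ_3 = 0.
On [-2, 0], g(x) = -2 + 267/23·(x + 2) + 0·(x + 2)² - 38/23·(x + 2)³.
With (x + 2) = 4/3: g(-2/3) = 5938/621.

9.5620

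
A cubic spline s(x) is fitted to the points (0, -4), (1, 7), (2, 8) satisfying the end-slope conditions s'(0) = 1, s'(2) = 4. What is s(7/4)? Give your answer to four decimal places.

7.6445

Write m_i for s''(x_i). With h_i = 1, 1 and divided differences Δ_i = 11, 1, the continuity of s' gives the tridiagonal system
  1·m_0 + 4·m_1 + 1·m_2 = 6(Δ_1 - Δ_0) = -60
Clamped end conditions give two more equations: 2h_0·m_0 + h_0·m_1 = 6(Δ_0 - s'(0)) = 60 and h_1·m_1 + 2h_1·m_2 = 6(s'(2) - Δ_1) = 18.
Forward elimination and back-substitution give m_0 = 93/2, m_1 = -33, m_2 = 51/2.
On [1, 2], s(x) = 7 + 31/4·(x - 1) - 33/2·(x - 1)² + 39/4·(x - 1)³.
With (x - 1) = 3/4: s(7/4) = 1957/256.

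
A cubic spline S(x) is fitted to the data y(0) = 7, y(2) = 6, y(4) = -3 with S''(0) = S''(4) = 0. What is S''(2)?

-3

Let M_i = S''(x_i). Step sizes h_i = 2, 2; slopes of the chords Δ_i = (y_(i+1) - y_i)/h_i = -1/2, -9/2.
  2·M_0 + 8·M_1 + 2·M_2 = 6(Δ_1 - Δ_0) = -24
Natural end conditions: M_0 = M_2 = 0.
Solving: M_0 = 0, M_1 = -3, M_2 = 0.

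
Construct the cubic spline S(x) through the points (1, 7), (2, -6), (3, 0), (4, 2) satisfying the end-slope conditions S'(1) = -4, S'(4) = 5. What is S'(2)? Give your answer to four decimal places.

-5.8000

With M_i denoting the second derivative at x_i, h_i = 1, 1, 1, and Δ_i = (y_(i+1) − y_i)/h_i = -13, 6, 2:
  1·M_0 + 4·M_1 + 1·M_2 = 6(Δ_1 - Δ_0) = 114
  1·M_1 + 4·M_2 + 1·M_3 = 6(Δ_2 - Δ_1) = -24
Clamped end conditions give two more equations: 2h_0·M_0 + h_0·M_1 = 6(Δ_0 - S'(1)) = -54 and h_2·M_2 + 2h_2·M_3 = 6(S'(4) - Δ_2) = 18.
Solving the tridiagonal system: M_0 = -252/5, M_1 = 234/5, M_2 = -114/5, M_3 = 102/5.
On [2, 3], S'(x) = b_1 + 2c_1·(x - 2) + 3d_1·(x - 2)² with b_1 = Δ_1 - h_1(2M_1 + M_2)/6 = -29/5, c_1 = M_1/2 = 117/5, d_1 = (M_2 - M_1)/(6h_1) = -58/5. So S'(2) = -29/5.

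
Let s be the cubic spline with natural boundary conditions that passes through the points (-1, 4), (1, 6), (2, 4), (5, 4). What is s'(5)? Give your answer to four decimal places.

Write M_i for s''(x_i). With h_i = 2, 1, 3 and divided differences Δ_i = 1, -2, 0, the continuity of s' gives the tridiagonal system
  2·M_0 + 6·M_1 + 1·M_2 = 6(Δ_1 - Δ_0) = -18
  1·M_1 + 8·M_2 + 3·M_3 = 6(Δ_2 - Δ_1) = 12
Natural end conditions: M_0 = M_3 = 0.
Solving the tridiagonal system: M_0 = 0, M_1 = -156/47, M_2 = 90/47, M_3 = 0.
On [2, 5], s'(x) = b_2 + 2c_2·(x - 2) + 3d_2·(x - 2)² with b_2 = Δ_2 - h_2(2M_2 + M_3)/6 = -90/47, c_2 = M_2/2 = 45/47, d_2 = (M_3 - M_2)/(6h_2) = -5/47. So s'(5) = 45/47.

0.9574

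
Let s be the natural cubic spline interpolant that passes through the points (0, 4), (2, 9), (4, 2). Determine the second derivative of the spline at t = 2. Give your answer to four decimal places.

Let M_i = s''(x_i). Step sizes h_i = 2, 2; slopes of the chords Δ_i = (y_(i+1) - y_i)/h_i = 5/2, -7/2.
  2·M_0 + 8·M_1 + 2·M_2 = 6(Δ_1 - Δ_0) = -36
Natural end conditions: M_0 = M_2 = 0.
Solving: M_0 = 0, M_1 = -9/2, M_2 = 0.

-4.5000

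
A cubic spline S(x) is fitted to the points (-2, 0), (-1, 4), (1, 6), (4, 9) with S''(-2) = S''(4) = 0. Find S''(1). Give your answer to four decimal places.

Put M_i = S'' at the i-th knot. Here h = (1, 2, 3) and Δ = (4, 1, 1), so the interior equations h_(i-1)·M_(i-1) + 2(h_(i-1)+h_i)·M_i + h_i·M_(i+1) = 6(Δ_i − Δ_(i-1)) read
  1·M_0 + 6·M_1 + 2·M_2 = 6(Δ_1 - Δ_0) = -18
  2·M_1 + 10·M_2 + 3·M_3 = 6(Δ_2 - Δ_1) = 0
Natural end conditions: M_0 = M_3 = 0.
Forward elimination and back-substitution give M_0 = 0, M_1 = -45/14, M_2 = 9/14, M_3 = 0.

0.6429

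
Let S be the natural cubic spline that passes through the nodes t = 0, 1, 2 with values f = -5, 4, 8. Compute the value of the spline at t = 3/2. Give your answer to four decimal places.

6.4688

Put M_i = S'' at the i-th knot. Here h = (1, 1) and Δ = (9, 4), so the interior equations h_(i-1)·M_(i-1) + 2(h_(i-1)+h_i)·M_i + h_i·M_(i+1) = 6(Δ_i − Δ_(i-1)) read
  1·M_0 + 4·M_1 + 1·M_2 = 6(Δ_1 - Δ_0) = -30
Natural end conditions: M_0 = M_2 = 0.
Solving the tridiagonal system: M_0 = 0, M_1 = -15/2, M_2 = 0.
On [1, 2], S(t) = 4 + 13/2·(t - 1) - 15/4·(t - 1)² + 5/4·(t - 1)³.
With (t - 1) = 1/2: S(3/2) = 207/32.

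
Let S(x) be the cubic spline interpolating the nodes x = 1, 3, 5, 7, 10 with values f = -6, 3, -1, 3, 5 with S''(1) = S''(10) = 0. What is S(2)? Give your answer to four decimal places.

0.0299

Write m_i for S''(x_i). With h_i = 2, 2, 2, 3 and divided differences Δ_i = 9/2, -2, 2, 2/3, the continuity of S' gives the tridiagonal system
  2·m_0 + 8·m_1 + 2·m_2 = 6(Δ_1 - Δ_0) = -39
  2·m_1 + 8·m_2 + 2·m_3 = 6(Δ_2 - Δ_1) = 24
  2·m_2 + 10·m_3 + 3·m_4 = 6(Δ_3 - Δ_2) = -8
Natural end conditions: m_0 = m_4 = 0.
Solving the tridiagonal system: m_0 = 0, m_1 = -869/142, m_2 = 707/142, m_3 = -255/142, m_4 = 0.
On [1, 3], S(x) = -6 + 1393/213·(x - 1) + 0·(x - 1)² - 869/1704·(x - 1)³.
With (x - 1) = 1: S(2) = 17/568.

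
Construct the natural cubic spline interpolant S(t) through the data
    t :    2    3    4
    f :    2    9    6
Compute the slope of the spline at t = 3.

With m_i denoting the second derivative at x_i, h_i = 1, 1, and Δ_i = (y_(i+1) − y_i)/h_i = 7, -3:
  1·m_0 + 4·m_1 + 1·m_2 = 6(Δ_1 - Δ_0) = -60
Natural end conditions: m_0 = m_2 = 0.
Forward elimination and back-substitution give m_0 = 0, m_1 = -15, m_2 = 0.
On [3, 4], S'(t) = b_1 + 2c_1·(t - 3) + 3d_1·(t - 3)² with b_1 = Δ_1 - h_1(2m_1 + m_2)/6 = 2, c_1 = m_1/2 = -15/2, d_1 = (m_2 - m_1)/(6h_1) = 5/2. So S'(3) = 2.

2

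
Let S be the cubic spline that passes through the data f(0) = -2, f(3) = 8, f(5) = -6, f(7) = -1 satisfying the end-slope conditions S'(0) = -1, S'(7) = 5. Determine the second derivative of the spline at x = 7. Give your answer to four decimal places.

-1.3919

Write M_i for S''(x_i). With h_i = 3, 2, 2 and divided differences Δ_i = 10/3, -7, 5/2, the continuity of S' gives the tridiagonal system
  3·M_0 + 10·M_1 + 2·M_2 = 6(Δ_1 - Δ_0) = -62
  2·M_1 + 8·M_2 + 2·M_3 = 6(Δ_2 - Δ_1) = 57
Clamped end conditions give two more equations: 2h_0·M_0 + h_0·M_1 = 6(Δ_0 - S'(0)) = 26 and h_2·M_2 + 2h_2·M_3 = 6(S'(7) - Δ_2) = 15.
Forward elimination and back-substitution give M_0 = 1105/111, M_1 = -416/37, M_2 = 761/74, M_3 = -103/74.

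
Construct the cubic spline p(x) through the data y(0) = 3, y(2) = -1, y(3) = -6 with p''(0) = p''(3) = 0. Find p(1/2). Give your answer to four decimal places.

Let m_i = p''(x_i). Step sizes h_i = 2, 1; slopes of the chords Δ_i = (y_(i+1) - y_i)/h_i = -2, -5.
  2·m_0 + 6·m_1 + 1·m_2 = 6(Δ_1 - Δ_0) = -18
Natural end conditions: m_0 = m_2 = 0.
Forward elimination and back-substitution give m_0 = 0, m_1 = -3, m_2 = 0.
On [0, 2], p(x) = 3 - 1·x + 0·x² - 1/4·x³.
With x = 1/2: p(1/2) = 79/32.

2.4688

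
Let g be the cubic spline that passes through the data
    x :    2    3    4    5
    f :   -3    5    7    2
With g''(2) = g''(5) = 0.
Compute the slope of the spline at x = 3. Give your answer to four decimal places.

Put m_i = g'' at the i-th knot. Here h = (1, 1, 1) and Δ = (8, 2, -5), so the interior equations h_(i-1)·m_(i-1) + 2(h_(i-1)+h_i)·m_i + h_i·m_(i+1) = 6(Δ_i − Δ_(i-1)) read
  1·m_0 + 4·m_1 + 1·m_2 = 6(Δ_1 - Δ_0) = -36
  1·m_1 + 4·m_2 + 1·m_3 = 6(Δ_2 - Δ_1) = -42
Natural end conditions: m_0 = m_3 = 0.
Hence m_0 = 0, m_1 = -34/5, m_2 = -44/5, m_3 = 0.
On [3, 4], g'(x) = b_1 + 2c_1·(x - 3) + 3d_1·(x - 3)² with b_1 = Δ_1 - h_1(2m_1 + m_2)/6 = 86/15, c_1 = m_1/2 = -17/5, d_1 = (m_2 - m_1)/(6h_1) = -1/3. So g'(3) = 86/15.

5.7333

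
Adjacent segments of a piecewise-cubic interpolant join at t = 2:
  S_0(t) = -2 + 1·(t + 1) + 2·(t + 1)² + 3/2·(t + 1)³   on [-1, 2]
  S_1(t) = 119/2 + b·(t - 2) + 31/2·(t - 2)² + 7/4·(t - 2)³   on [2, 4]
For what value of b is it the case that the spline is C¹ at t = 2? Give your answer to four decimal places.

S_0'(t) = 1 + 4·(t + 1) + 9/2·(t + 1)², so S_0'(2) = 107/2. On the right, S_1'(2) = b, so b = 107/2.

53.5000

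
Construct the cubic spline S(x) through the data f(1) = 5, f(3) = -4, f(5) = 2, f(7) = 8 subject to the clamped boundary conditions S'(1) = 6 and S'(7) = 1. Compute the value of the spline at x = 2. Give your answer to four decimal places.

Put m_i = S'' at the i-th knot. Here h = (2, 2, 2) and Δ = (-9/2, 3, 3), so the interior equations h_(i-1)·m_(i-1) + 2(h_(i-1)+h_i)·m_i + h_i·m_(i+1) = 6(Δ_i − Δ_(i-1)) read
  2·m_0 + 8·m_1 + 2·m_2 = 6(Δ_1 - Δ_0) = 45
  2·m_1 + 8·m_2 + 2·m_3 = 6(Δ_2 - Δ_1) = 0
Clamped end conditions give two more equations: 2h_0·m_0 + h_0·m_1 = 6(Δ_0 - S'(1)) = -63 and h_2·m_2 + 2h_2·m_3 = 6(S'(7) - Δ_2) = -12.
Hence m_0 = -647/30, m_1 = 349/30, m_2 = -37/15, m_3 = -53/30.
On [1, 3], S(x) = 5 + 6·(x - 1) - 647/60·(x - 1)² + 83/30·(x - 1)³.
With (x - 1) = 1: S(2) = 179/60.

2.9833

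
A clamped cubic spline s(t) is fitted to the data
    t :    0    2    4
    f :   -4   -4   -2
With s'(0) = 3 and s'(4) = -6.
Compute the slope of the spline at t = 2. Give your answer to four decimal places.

Write σ_i for s''(x_i). With h_i = 2, 2 and divided differences Δ_i = 0, 1, the continuity of s' gives the tridiagonal system
  2·σ_0 + 8·σ_1 + 2·σ_2 = 6(Δ_1 - Δ_0) = 6
Clamped end conditions give two more equations: 2h_0·σ_0 + h_0·σ_1 = 6(Δ_0 - s'(0)) = -18 and h_1·σ_1 + 2h_1·σ_2 = 6(s'(4) - Δ_1) = -42.
Hence σ_0 = -15/2, σ_1 = 6, σ_2 = -27/2.
On [2, 4], s'(t) = b_1 + 2c_1·(t - 2) + 3d_1·(t - 2)² with b_1 = Δ_1 - h_1(2σ_1 + σ_2)/6 = 3/2, c_1 = σ_1/2 = 3, d_1 = (σ_2 - σ_1)/(6h_1) = -13/8. So s'(2) = 3/2.

1.5000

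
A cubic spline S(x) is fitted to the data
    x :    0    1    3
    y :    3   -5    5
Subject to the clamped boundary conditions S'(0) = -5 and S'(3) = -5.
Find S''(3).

-28

Put M_i = S'' at the i-th knot. Here h = (1, 2) and Δ = (-8, 5), so the interior equations h_(i-1)·M_(i-1) + 2(h_(i-1)+h_i)·M_i + h_i·M_(i+1) = 6(Δ_i − Δ_(i-1)) read
  1·M_0 + 6·M_1 + 2·M_2 = 6(Δ_1 - Δ_0) = 78
Clamped end conditions give two more equations: 2h_0·M_0 + h_0·M_1 = 6(Δ_0 - S'(0)) = -18 and h_1·M_1 + 2h_1·M_2 = 6(S'(3) - Δ_1) = -60.
Solving the tridiagonal system: M_0 = -22, M_1 = 26, M_2 = -28.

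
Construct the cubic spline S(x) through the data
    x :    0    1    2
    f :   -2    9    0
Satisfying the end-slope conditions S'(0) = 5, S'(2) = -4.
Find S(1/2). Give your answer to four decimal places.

Put M_i = S'' at the i-th knot. Here h = (1, 1) and Δ = (11, -9), so the interior equations h_(i-1)·M_(i-1) + 2(h_(i-1)+h_i)·M_i + h_i·M_(i+1) = 6(Δ_i − Δ_(i-1)) read
  1·M_0 + 4·M_1 + 1·M_2 = 6(Δ_1 - Δ_0) = -120
Clamped end conditions give two more equations: 2h_0·M_0 + h_0·M_1 = 6(Δ_0 - S'(0)) = 36 and h_1·M_1 + 2h_1·M_2 = 6(S'(2) - Δ_1) = 30.
Forward elimination and back-substitution give M_0 = 87/2, M_1 = -51, M_2 = 81/2.
On [0, 1], S(x) = -2 + 5·x + 87/4·x² - 63/4·x³.
With x = 1/2: S(1/2) = 127/32.

3.9688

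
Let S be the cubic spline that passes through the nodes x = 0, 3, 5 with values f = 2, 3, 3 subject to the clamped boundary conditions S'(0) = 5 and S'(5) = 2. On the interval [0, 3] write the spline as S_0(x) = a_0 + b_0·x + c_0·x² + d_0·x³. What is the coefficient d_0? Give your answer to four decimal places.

With σ_i denoting the second derivative at x_i, h_i = 3, 2, and Δ_i = (y_(i+1) − y_i)/h_i = 1/3, 0:
  3·σ_0 + 10·σ_1 + 2·σ_2 = 6(Δ_1 - Δ_0) = -2
Clamped end conditions give two more equations: 2h_0·σ_0 + h_0·σ_1 = 6(Δ_0 - S'(0)) = -28 and h_1·σ_1 + 2h_1·σ_2 = 6(S'(5) - Δ_1) = 12.
Hence σ_0 = -76/15, σ_1 = 4/5, σ_2 = 13/5.
On [0, 3], with S_0(x) = a_0 + b_0·x + c_0·x² + d_0·x³: c_0 = σ_0/2 = -38/15, d_0 = (σ_1 - σ_0)/(6h_0) = 44/135, b_0 = Δ_0 - h_0(2σ_0 + σ_1)/6 = 5.

0.3259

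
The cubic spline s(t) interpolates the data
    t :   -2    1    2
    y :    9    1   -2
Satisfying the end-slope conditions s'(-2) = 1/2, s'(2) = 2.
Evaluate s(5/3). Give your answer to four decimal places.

With m_i denoting the second derivative at x_i, h_i = 3, 1, and Δ_i = (y_(i+1) − y_i)/h_i = -8/3, -3:
  3·m_0 + 8·m_1 + 1·m_2 = 6(Δ_1 - Δ_0) = -2
Clamped end conditions give two more equations: 2h_0·m_0 + h_0·m_1 = 6(Δ_0 - s'(-2)) = -19 and h_1·m_1 + 2h_1·m_2 = 6(s'(2) - Δ_1) = 30.
Solving the tridiagonal system: m_0 = -61/24, m_1 = -5/4, m_2 = 125/8.
On [1, 2], s(t) = 1 - 83/16·(t - 1) - 5/8·(t - 1)² + 45/16·(t - 1)³.
With (t - 1) = 2/3: s(5/3) = -137/72.

-1.9028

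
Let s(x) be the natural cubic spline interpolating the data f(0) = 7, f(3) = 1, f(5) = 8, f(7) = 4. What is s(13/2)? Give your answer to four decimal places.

5.8141

Let σ_i = s''(x_i). Step sizes h_i = 3, 2, 2; slopes of the chords Δ_i = (y_(i+1) - y_i)/h_i = -2, 7/2, -2.
  3·σ_0 + 10·σ_1 + 2·σ_2 = 6(Δ_1 - Δ_0) = 33
  2·σ_1 + 8·σ_2 + 2·σ_3 = 6(Δ_2 - Δ_1) = -33
Natural end conditions: σ_0 = σ_3 = 0.
Solving the tridiagonal system: σ_0 = 0, σ_1 = 165/38, σ_2 = -99/19, σ_3 = 0.
On [5, 7], s(x) = 8 + 28/19·(x - 5) - 99/38·(x - 5)² + 33/76·(x - 5)³.
With (x - 5) = 3/2: s(13/2) = 3535/608.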